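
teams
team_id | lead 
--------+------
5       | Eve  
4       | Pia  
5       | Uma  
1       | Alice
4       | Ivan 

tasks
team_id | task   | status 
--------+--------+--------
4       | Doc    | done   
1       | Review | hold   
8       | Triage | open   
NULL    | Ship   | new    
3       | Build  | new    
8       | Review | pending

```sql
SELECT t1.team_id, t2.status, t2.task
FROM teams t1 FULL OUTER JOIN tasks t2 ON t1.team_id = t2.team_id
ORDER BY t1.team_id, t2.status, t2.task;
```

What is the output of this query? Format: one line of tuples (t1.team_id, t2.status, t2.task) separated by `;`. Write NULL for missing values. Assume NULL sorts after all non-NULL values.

(1, hold, Review); (4, done, Doc); (4, done, Doc); (5, NULL, NULL); (5, NULL, NULL); (NULL, new, Build); (NULL, new, Ship); (NULL, open, Triage); (NULL, pending, Review)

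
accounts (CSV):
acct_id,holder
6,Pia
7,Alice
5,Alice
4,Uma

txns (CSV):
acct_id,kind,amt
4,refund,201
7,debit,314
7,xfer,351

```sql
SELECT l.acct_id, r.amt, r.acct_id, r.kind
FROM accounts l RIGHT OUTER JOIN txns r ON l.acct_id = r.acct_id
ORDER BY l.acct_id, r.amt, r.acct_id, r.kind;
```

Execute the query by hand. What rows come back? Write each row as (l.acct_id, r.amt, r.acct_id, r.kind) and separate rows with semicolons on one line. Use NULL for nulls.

(4, 201, 4, refund); (7, 314, 7, debit); (7, 351, 7, xfer)

RIGHT JOIN keeps every row from `txns`; unmatched rows get NULL for `accounts`'s columns.
Matching on l.acct_id = r.acct_id.
Matched pairs: 3; unmatched r rows kept: 0.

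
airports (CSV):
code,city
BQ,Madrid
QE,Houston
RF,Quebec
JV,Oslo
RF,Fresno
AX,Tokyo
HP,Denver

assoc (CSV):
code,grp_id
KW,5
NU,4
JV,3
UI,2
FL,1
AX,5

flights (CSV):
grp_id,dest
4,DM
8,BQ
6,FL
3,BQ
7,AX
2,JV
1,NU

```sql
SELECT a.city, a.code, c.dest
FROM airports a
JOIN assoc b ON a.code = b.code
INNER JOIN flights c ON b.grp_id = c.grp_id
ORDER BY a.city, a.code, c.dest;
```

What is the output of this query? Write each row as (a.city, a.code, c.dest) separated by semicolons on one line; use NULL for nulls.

Joins associate left-to-right: airports INNER JOIN assoc on code gives 2 intermediate row(s).
Then INNER JOIN `flights c` on grp_id: keep only rows whose b.grp_id appears in c.

(Oslo, JV, BQ)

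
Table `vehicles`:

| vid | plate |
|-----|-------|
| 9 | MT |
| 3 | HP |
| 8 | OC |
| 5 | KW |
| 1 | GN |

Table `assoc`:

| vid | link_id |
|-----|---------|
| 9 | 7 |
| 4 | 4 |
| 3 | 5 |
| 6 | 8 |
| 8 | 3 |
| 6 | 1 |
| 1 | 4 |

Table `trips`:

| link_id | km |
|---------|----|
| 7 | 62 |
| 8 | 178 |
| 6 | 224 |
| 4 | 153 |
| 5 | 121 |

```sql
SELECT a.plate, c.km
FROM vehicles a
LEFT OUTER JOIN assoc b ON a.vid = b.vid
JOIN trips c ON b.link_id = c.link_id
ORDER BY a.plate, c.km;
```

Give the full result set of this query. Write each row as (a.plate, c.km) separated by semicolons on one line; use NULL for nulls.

Evaluate left to right. First `vehicles a LEFT JOIN assoc b` on vid: 5 row(s).
Then INNER JOIN `trips c` on link_id: keep only rows whose b.link_id appears in c.

(GN, 153); (HP, 121); (MT, 62)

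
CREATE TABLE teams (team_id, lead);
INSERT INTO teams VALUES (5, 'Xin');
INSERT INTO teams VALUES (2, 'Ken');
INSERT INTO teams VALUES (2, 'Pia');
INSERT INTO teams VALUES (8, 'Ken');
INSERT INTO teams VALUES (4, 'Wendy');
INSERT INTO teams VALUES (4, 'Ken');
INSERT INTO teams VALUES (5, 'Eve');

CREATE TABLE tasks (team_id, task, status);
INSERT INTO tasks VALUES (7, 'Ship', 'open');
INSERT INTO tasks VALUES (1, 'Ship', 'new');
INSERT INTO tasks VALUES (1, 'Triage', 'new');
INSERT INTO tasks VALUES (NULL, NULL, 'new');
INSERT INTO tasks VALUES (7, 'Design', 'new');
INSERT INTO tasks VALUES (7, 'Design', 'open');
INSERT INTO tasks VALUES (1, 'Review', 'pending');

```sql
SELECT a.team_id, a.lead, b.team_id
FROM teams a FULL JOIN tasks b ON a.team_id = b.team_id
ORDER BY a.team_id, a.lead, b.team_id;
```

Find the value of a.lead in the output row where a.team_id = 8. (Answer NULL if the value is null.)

FULL OUTER JOIN keeps every row from both sides; unmatched rows get NULL for the other side's columns.
Matching on a.team_id = b.team_id. A NULL in a compared column never satisfies the condition.
- team_id=5: no b row matches, row kept with b columns NULL.
- team_id=2: no b row matches, row kept with b columns NULL.
- team_id=2: no b row matches, row kept with b columns NULL.
- team_id=8: no b row matches, row kept with b columns NULL.
- team_id=4: no b row matches, row kept with b columns NULL.
- team_id=4: no b row matches, row kept with b columns NULL.
- team_id=5: no b row matches, row kept with b columns NULL.
- 7 b row(s) had no a match → kept, a columns NULL.

Ken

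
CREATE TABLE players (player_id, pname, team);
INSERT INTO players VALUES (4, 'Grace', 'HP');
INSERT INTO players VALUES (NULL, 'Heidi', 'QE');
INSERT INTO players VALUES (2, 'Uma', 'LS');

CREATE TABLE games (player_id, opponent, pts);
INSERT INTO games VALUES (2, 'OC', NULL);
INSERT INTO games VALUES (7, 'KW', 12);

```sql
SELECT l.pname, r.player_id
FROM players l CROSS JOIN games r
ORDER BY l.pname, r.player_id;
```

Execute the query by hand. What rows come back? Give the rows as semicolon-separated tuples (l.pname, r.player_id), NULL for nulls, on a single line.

(Grace, 2); (Grace, 7); (Heidi, 2); (Heidi, 7); (Uma, 2); (Uma, 7)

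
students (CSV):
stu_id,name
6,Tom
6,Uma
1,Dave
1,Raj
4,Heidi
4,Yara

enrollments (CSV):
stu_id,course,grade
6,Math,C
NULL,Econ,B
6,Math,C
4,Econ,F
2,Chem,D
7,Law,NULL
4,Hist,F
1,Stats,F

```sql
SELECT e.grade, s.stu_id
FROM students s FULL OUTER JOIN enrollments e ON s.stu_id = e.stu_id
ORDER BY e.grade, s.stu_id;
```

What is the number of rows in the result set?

13

FULL OUTER JOIN keeps every row from both sides; unmatched rows get NULL for the other side's columns.
Matching on s.stu_id = e.stu_id. A NULL in a compared column never satisfies the condition.
- s (stu_id=6) pairs with 2 row(s) of e.
- s (stu_id=6) pairs with 2 row(s) of e.
- s (stu_id=1) pairs with 1 row(s) of e.
- s (stu_id=1) pairs with 1 row(s) of e.
- s (stu_id=4) pairs with 2 row(s) of e.
- s (stu_id=4) pairs with 2 row(s) of e.
- 3 row(s) from e found no s partner → padded with NULL.
Total: 10 matched + 3 padded = 13 rows.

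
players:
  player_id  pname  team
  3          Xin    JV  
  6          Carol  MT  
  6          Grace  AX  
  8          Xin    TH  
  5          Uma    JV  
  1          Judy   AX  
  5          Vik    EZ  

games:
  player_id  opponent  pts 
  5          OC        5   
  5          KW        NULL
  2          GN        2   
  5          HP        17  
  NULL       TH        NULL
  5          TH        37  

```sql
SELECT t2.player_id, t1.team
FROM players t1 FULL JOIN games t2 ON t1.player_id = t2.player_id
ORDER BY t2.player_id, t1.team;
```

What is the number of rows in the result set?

FULL OUTER JOIN keeps every row from both sides; unmatched rows get NULL for the other side's columns.
Matching on t1.player_id = t2.player_id. A NULL in a compared column never satisfies the condition.
Matched pairs: 8; unmatched t1 rows kept: 5; unmatched t2 rows kept: 2.
Total: 8 matched + 7 padded = 15 rows.

15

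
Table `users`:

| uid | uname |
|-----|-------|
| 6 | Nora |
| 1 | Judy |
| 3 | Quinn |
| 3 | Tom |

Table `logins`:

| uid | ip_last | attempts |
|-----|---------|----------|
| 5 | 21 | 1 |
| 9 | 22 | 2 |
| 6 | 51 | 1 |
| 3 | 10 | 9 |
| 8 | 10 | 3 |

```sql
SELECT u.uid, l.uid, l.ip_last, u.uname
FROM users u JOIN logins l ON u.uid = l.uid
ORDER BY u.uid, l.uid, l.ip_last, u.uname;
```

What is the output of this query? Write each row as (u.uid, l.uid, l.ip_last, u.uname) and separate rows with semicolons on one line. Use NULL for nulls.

(3, 3, 10, Quinn); (3, 3, 10, Tom); (6, 6, 51, Nora)

INNER JOIN keeps only pairs where the ON condition holds.
Matching on u.uid = l.uid.
Matched pairs: 3.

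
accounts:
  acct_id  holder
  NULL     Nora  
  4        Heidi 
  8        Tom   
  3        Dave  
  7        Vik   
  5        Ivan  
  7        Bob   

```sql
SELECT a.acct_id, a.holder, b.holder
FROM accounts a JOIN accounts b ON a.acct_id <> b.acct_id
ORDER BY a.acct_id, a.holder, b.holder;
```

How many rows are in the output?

INNER JOIN keeps only pairs where the ON condition holds.
Matching on a.acct_id <> b.acct_id. A NULL in a compared column never satisfies the condition.
Matched pairs: 28.
Total: 28 rows.

28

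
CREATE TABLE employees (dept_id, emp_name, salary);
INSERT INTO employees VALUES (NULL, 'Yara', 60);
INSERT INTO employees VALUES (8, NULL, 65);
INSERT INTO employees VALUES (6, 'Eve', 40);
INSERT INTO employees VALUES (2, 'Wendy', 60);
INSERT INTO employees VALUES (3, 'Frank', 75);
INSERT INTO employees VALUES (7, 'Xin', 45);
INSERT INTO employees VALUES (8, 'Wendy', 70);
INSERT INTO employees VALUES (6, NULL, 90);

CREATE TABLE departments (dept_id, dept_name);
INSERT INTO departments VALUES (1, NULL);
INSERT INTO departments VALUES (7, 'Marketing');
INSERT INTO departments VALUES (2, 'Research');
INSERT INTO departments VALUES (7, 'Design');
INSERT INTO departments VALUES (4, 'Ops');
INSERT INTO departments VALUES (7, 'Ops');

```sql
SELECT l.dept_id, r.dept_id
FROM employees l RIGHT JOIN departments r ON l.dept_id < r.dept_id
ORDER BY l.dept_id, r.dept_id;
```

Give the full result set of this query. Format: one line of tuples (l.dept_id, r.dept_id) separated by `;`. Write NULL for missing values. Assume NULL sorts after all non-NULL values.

RIGHT JOIN keeps every row from `departments`; unmatched rows get NULL for `employees`'s columns.
Matching on l.dept_id < r.dept_id. A NULL in a compared column never satisfies the condition.
Matched pairs: 14; unmatched r rows kept: 2.

(2, 4); (2, 7); (2, 7); (2, 7); (3, 4); (3, 7); (3, 7); (3, 7); (6, 7); (6, 7); (6, 7); (6, 7); (6, 7); (6, 7); (NULL, 1); (NULL, 2)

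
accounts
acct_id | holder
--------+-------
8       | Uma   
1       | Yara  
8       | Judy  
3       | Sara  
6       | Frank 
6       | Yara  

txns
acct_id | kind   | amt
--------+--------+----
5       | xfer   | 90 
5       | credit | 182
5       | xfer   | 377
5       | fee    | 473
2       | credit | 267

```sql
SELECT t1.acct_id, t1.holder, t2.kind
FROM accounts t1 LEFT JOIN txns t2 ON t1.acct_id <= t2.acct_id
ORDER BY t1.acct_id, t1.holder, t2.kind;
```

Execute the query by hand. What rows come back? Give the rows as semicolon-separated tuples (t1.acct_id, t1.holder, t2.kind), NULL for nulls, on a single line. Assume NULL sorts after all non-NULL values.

(1, Yara, credit); (1, Yara, credit); (1, Yara, fee); (1, Yara, xfer); (1, Yara, xfer); (3, Sara, credit); (3, Sara, fee); (3, Sara, xfer); (3, Sara, xfer); (6, Frank, NULL); (6, Yara, NULL); (8, Judy, NULL); (8, Uma, NULL)

LEFT JOIN keeps every row from `accounts`; unmatched rows get NULL for `txns`'s columns.
Matching on t1.acct_id <= t2.acct_id.
- acct_id=8: no t2 row matches, row kept with t2 columns NULL.
- acct_id=1: 5 matching t2 row(s), so 5 row(s) emitted.
- acct_id=8: no t2 row matches, row kept with t2 columns NULL.
- acct_id=3: 4 matching t2 row(s), so 4 row(s) emitted.
- acct_id=6: no t2 row matches, row kept with t2 columns NULL.
- acct_id=6: no t2 row matches, row kept with t2 columns NULL.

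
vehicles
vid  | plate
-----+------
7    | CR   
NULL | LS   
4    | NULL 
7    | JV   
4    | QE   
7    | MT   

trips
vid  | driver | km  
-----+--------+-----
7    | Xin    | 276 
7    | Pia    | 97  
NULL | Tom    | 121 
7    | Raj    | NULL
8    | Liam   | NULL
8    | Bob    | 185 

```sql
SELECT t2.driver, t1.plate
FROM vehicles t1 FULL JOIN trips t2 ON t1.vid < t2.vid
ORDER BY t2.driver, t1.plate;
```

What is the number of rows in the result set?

FULL OUTER JOIN keeps every row from both sides; unmatched rows get NULL for the other side's columns.
Matching on t1.vid < t2.vid. A NULL in a compared column never satisfies the condition.
- vid=7: 2 matching t2 row(s), so 2 row(s) emitted.
- vid=NULL: no t2 row matches, row kept with t2 columns NULL.
- vid=4: 5 matching t2 row(s), so 5 row(s) emitted.
- vid=7: 2 matching t2 row(s), so 2 row(s) emitted.
- vid=4: 5 matching t2 row(s), so 5 row(s) emitted.
- vid=7: 2 matching t2 row(s), so 2 row(s) emitted.
- plus 1 unmatched t2 row(s), each kept with NULL t1 columns.
Total: 16 matched + 2 padded = 18 rows.

18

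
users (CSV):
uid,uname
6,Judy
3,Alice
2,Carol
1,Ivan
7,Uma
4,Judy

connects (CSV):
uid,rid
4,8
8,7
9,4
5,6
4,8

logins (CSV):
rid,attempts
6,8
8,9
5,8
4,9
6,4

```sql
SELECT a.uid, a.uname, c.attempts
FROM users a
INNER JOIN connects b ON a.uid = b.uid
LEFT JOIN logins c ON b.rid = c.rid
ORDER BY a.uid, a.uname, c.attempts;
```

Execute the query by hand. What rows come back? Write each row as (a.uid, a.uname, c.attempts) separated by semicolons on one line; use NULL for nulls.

(4, Judy, 9); (4, Judy, 9)

Joins associate left-to-right: users INNER JOIN connects on uid gives 2 intermediate row(s).
Then LEFT JOIN `logins c` on rid: each of those 2 rows is kept; rows whose b.rid has no match in c get NULL for c's columns.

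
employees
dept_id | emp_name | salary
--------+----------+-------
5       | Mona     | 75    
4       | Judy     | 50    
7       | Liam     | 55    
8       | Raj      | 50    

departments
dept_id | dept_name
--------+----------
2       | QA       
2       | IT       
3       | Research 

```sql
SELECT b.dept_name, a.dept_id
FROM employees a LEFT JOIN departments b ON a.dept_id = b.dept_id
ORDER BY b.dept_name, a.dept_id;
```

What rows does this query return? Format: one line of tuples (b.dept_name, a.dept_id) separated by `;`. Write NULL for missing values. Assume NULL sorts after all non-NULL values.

(NULL, 4); (NULL, 5); (NULL, 7); (NULL, 8)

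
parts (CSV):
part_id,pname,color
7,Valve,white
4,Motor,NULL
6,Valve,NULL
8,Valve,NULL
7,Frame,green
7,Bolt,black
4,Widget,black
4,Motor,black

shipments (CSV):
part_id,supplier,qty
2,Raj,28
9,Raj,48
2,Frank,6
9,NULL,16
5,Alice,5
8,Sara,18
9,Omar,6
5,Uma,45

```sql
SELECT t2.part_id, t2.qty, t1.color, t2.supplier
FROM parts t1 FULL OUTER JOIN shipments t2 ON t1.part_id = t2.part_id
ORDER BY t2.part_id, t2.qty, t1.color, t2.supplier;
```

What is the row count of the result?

15

FULL OUTER JOIN keeps every row from both sides; unmatched rows get NULL for the other side's columns.
Matching on t1.part_id = t2.part_id.
- t1 (part_id=7) has no partner → padded with NULL.
- t1 (part_id=4) has no partner → padded with NULL.
- t1 (part_id=6) has no partner → padded with NULL.
- t1 (part_id=8) pairs with 1 row(s) of t2.
- t1 (part_id=7) has no partner → padded with NULL.
- t1 (part_id=7) has no partner → padded with NULL.
- t1 (part_id=4) has no partner → padded with NULL.
- t1 (part_id=4) has no partner → padded with NULL.
- 7 row(s) from t2 found no t1 partner → padded with NULL.
Total: 1 matched + 14 padded = 15 rows.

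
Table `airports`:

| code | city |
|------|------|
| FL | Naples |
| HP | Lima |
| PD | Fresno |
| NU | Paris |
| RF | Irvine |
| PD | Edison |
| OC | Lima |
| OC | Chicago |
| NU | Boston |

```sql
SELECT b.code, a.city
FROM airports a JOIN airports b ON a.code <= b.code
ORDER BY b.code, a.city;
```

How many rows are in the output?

48

INNER JOIN keeps only pairs where the ON condition holds.
Matching on a.code <= b.code.
- code=FL: 9 matching b row(s), so 9 row(s) emitted.
- code=HP: 8 matching b row(s), so 8 row(s) emitted.
- code=PD: 3 matching b row(s), so 3 row(s) emitted.
- code=NU: 7 matching b row(s), so 7 row(s) emitted.
- code=RF: 1 matching b row(s), so 1 row(s) emitted.
- code=PD: 3 matching b row(s), so 3 row(s) emitted.
- code=OC: 5 matching b row(s), so 5 row(s) emitted.
- code=OC: 5 matching b row(s), so 5 row(s) emitted.
- code=NU: 7 matching b row(s), so 7 row(s) emitted.
Total: 48 rows.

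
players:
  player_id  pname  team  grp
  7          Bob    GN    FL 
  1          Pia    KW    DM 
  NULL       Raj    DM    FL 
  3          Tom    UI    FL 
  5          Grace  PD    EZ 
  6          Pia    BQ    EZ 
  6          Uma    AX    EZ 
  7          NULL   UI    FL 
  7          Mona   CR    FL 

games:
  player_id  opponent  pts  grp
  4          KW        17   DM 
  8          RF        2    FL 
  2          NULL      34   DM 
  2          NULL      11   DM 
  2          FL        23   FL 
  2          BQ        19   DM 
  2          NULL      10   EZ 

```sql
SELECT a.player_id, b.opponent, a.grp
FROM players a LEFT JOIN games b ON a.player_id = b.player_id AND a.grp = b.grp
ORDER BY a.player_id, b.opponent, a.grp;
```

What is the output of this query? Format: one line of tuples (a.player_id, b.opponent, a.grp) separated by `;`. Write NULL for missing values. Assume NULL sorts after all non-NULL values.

(1, NULL, DM); (3, NULL, FL); (5, NULL, EZ); (6, NULL, EZ); (6, NULL, EZ); (7, NULL, FL); (7, NULL, FL); (7, NULL, FL); (NULL, NULL, FL)

LEFT JOIN keeps every row from `players`; unmatched rows get NULL for `games`'s columns.
Matching on a.player_id = b.player_id AND a.grp = b.grp. A NULL in a compared column never satisfies the condition.
- a[0] player_id=7, grp=FL → no match; kept with NULLs on the b side.
- a[1] player_id=1, grp=DM → no match; kept with NULLs on the b side.
- a[2] player_id=NULL, grp=FL → no match; kept with NULLs on the b side.
- a[3] player_id=3, grp=FL → no match; kept with NULLs on the b side.
- a[4] player_id=5, grp=EZ → no match; kept with NULLs on the b side.
- a[5] player_id=6, grp=EZ → no match; kept with NULLs on the b side.
- a[6] player_id=6, grp=EZ → no match; kept with NULLs on the b side.
- a[7] player_id=7, grp=FL → no match; kept with NULLs on the b side.
- a[8] player_id=7, grp=FL → no match; kept with NULLs on the b side.
After projecting and ordering:
a.player_id | b.opponent | a.grp
1 | NULL | DM
3 | NULL | FL
5 | NULL | EZ
6 | NULL | EZ
6 | NULL | EZ
7 | NULL | FL
7 | NULL | FL
7 | NULL | FL
NULL | NULL | FL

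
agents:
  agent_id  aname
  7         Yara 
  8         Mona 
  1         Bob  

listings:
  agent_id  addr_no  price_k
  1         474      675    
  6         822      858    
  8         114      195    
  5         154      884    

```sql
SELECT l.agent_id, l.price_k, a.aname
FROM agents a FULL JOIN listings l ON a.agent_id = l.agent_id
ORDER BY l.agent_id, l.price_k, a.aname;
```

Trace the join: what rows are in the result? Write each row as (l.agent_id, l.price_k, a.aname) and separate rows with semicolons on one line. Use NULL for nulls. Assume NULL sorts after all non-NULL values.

FULL OUTER JOIN keeps every row from both sides; unmatched rows get NULL for the other side's columns.
Matching on a.agent_id = l.agent_id.
- a (agent_id=7) has no partner → padded with NULL.
- a (agent_id=8) pairs with 1 row(s) of l.
- a (agent_id=1) pairs with 1 row(s) of l.
- 2 l row(s) had no a match → kept, a columns NULL.
After projecting and ordering:
l.agent_id | l.price_k | a.aname
1 | 675 | Bob
5 | 884 | NULL
6 | 858 | NULL
8 | 195 | Mona
NULL | NULL | Yara

(1, 675, Bob); (5, 884, NULL); (6, 858, NULL); (8, 195, Mona); (NULL, NULL, Yara)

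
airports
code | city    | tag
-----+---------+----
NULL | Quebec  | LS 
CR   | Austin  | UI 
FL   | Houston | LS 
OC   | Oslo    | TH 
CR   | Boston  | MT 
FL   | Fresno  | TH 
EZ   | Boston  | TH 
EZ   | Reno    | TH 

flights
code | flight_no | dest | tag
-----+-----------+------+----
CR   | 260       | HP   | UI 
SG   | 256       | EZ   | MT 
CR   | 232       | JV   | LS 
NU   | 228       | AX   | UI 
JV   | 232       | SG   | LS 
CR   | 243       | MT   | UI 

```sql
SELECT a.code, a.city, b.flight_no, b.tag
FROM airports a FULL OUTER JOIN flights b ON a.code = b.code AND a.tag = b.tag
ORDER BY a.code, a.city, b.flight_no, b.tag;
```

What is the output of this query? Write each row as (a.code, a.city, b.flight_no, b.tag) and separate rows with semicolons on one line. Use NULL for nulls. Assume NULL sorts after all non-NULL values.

(CR, Austin, 243, UI); (CR, Austin, 260, UI); (CR, Boston, NULL, NULL); (EZ, Boston, NULL, NULL); (EZ, Reno, NULL, NULL); (FL, Fresno, NULL, NULL); (FL, Houston, NULL, NULL); (OC, Oslo, NULL, NULL); (NULL, Quebec, NULL, NULL); (NULL, NULL, 228, UI); (NULL, NULL, 232, LS); (NULL, NULL, 232, LS); (NULL, NULL, 256, MT)

FULL OUTER JOIN keeps every row from both sides; unmatched rows get NULL for the other side's columns.
Matching on a.code = b.code AND a.tag = b.tag. A NULL in a compared column never satisfies the condition.
- a row (code=NULL, tag=LS): no match → kept, b columns NULL.
- a row (code=CR, tag=UI): matches 2 b row(s) → 2 output row(s).
- a row (code=FL, tag=LS): no match → kept, b columns NULL.
- a row (code=OC, tag=TH): no match → kept, b columns NULL.
- a row (code=CR, tag=MT): no match → kept, b columns NULL.
- a row (code=FL, tag=TH): no match → kept, b columns NULL.
- a row (code=EZ, tag=TH): no match → kept, b columns NULL.
- a row (code=EZ, tag=TH): no match → kept, b columns NULL.
- 4 b row(s) had no a match → kept, a columns NULL.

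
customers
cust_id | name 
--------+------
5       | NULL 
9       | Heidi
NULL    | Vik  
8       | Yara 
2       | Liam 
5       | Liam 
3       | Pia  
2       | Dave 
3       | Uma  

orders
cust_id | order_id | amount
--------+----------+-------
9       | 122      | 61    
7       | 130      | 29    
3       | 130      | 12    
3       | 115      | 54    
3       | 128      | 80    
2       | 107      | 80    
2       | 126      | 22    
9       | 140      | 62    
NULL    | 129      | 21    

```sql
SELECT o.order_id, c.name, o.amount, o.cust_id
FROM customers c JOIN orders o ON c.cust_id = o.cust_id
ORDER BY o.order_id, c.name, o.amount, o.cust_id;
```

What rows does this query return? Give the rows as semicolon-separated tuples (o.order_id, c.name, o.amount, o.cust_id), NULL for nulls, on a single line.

(107, Dave, 80, 2); (107, Liam, 80, 2); (115, Pia, 54, 3); (115, Uma, 54, 3); (122, Heidi, 61, 9); (126, Dave, 22, 2); (126, Liam, 22, 2); (128, Pia, 80, 3); (128, Uma, 80, 3); (130, Pia, 12, 3); (130, Uma, 12, 3); (140, Heidi, 62, 9)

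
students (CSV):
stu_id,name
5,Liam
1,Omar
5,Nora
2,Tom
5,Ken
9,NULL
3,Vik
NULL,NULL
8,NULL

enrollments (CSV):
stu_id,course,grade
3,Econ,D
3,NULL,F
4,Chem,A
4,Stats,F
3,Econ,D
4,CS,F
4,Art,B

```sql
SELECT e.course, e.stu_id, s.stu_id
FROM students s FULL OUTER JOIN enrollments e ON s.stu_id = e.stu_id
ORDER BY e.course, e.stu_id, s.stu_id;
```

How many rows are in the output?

FULL OUTER JOIN keeps every row from both sides; unmatched rows get NULL for the other side's columns.
Matching on s.stu_id = e.stu_id. A NULL in a compared column never satisfies the condition.
- stu_id=5: no e row matches, row kept with e columns NULL.
- stu_id=1: no e row matches, row kept with e columns NULL.
- stu_id=5: no e row matches, row kept with e columns NULL.
- stu_id=2: no e row matches, row kept with e columns NULL.
- stu_id=5: no e row matches, row kept with e columns NULL.
- stu_id=9: no e row matches, row kept with e columns NULL.
- stu_id=3: 3 matching e row(s), so 3 row(s) emitted.
- stu_id=NULL: no e row matches, row kept with e columns NULL.
- stu_id=8: no e row matches, row kept with e columns NULL.
- 4 e row(s) had no s match → kept, s columns NULL.
Total: 3 matched + 12 padded = 15 rows.

15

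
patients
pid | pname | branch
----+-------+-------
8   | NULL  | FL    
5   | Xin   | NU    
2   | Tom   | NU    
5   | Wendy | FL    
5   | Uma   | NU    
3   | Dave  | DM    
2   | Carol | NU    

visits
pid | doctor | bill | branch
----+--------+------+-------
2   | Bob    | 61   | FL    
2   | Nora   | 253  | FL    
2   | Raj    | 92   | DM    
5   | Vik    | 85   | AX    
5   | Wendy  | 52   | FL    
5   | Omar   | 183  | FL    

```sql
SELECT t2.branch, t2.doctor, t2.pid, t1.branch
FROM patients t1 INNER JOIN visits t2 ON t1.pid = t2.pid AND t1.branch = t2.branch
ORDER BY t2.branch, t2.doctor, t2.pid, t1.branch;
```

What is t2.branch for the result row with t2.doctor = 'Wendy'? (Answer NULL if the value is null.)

FL

INNER JOIN keeps only pairs where the ON condition holds.
Matching on t1.pid = t2.pid AND t1.branch = t2.branch.
- t1 (pid=8, branch=FL) has no partner → excluded.
- t1 (pid=5, branch=NU) has no partner → excluded.
- t1 (pid=2, branch=NU) has no partner → excluded.
- t1 (pid=5, branch=FL) pairs with 2 row(s) of t2.
- t1 (pid=5, branch=NU) has no partner → excluded.
- t1 (pid=3, branch=DM) has no partner → excluded.
- t1 (pid=2, branch=NU) has no partner → excluded.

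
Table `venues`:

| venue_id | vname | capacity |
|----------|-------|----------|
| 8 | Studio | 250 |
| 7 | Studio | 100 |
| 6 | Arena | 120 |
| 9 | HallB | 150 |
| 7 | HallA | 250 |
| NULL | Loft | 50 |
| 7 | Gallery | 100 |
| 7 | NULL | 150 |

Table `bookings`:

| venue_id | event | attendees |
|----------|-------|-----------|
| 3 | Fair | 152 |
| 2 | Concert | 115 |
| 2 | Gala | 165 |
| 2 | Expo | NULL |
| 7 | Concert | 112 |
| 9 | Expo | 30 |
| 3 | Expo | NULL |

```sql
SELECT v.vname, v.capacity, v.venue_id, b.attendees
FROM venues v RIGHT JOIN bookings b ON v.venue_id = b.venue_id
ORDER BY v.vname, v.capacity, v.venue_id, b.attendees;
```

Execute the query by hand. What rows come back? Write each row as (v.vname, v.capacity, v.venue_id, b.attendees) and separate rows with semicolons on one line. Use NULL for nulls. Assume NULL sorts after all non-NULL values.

RIGHT JOIN keeps every row from `bookings`; unmatched rows get NULL for `venues`'s columns.
Matching on v.venue_id = b.venue_id. A NULL in a compared column never satisfies the condition.
Matched pairs: 5; unmatched b rows kept: 5.

(Gallery, 100, 7, 112); (HallA, 250, 7, 112); (HallB, 150, 9, 30); (Studio, 100, 7, 112); (NULL, 150, 7, 112); (NULL, NULL, NULL, 115); (NULL, NULL, NULL, 152); (NULL, NULL, NULL, 165); (NULL, NULL, NULL, NULL); (NULL, NULL, NULL, NULL)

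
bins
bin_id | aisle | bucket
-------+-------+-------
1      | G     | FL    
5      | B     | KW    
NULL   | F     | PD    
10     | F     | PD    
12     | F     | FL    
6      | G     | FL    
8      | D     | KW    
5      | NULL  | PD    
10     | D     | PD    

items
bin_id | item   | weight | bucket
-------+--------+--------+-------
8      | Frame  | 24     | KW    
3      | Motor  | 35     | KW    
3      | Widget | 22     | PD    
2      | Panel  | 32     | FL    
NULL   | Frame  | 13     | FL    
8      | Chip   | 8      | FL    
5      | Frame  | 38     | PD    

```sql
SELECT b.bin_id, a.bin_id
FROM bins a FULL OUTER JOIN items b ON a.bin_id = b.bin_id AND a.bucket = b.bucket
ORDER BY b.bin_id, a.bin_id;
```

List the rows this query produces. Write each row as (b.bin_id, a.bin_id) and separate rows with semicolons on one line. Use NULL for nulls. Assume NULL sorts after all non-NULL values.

(2, NULL); (3, NULL); (3, NULL); (5, 5); (8, 8); (8, NULL); (NULL, 1); (NULL, 5); (NULL, 6); (NULL, 10); (NULL, 10); (NULL, 12); (NULL, NULL); (NULL, NULL)

FULL OUTER JOIN keeps every row from both sides; unmatched rows get NULL for the other side's columns.
Matching on a.bin_id = b.bin_id AND a.bucket = b.bucket. A NULL in a compared column never satisfies the condition.
- bin_id=1, bucket=FL: no b row matches, row kept with b columns NULL.
- bin_id=5, bucket=KW: no b row matches, row kept with b columns NULL.
- bin_id=NULL, bucket=PD: no b row matches, row kept with b columns NULL.
- bin_id=10, bucket=PD: no b row matches, row kept with b columns NULL.
- bin_id=12, bucket=FL: no b row matches, row kept with b columns NULL.
- bin_id=6, bucket=FL: no b row matches, row kept with b columns NULL.
- bin_id=8, bucket=KW: 1 matching b row(s), so 1 row(s) emitted.
- bin_id=5, bucket=PD: 1 matching b row(s), so 1 row(s) emitted.
- bin_id=10, bucket=PD: no b row matches, row kept with b columns NULL.
- plus 5 unmatched b row(s), each kept with NULL a columns.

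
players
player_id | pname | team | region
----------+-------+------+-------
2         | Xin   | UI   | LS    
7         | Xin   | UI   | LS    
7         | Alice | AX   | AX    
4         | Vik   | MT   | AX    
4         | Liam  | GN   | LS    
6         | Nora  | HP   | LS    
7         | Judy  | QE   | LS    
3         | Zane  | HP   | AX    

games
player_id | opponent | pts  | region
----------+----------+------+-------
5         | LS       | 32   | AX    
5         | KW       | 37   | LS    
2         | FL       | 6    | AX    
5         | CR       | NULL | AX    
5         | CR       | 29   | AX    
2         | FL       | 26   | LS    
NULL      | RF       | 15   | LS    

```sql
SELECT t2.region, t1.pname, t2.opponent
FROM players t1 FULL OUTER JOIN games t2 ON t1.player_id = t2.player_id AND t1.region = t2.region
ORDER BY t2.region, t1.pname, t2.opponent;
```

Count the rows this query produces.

FULL OUTER JOIN keeps every row from both sides; unmatched rows get NULL for the other side's columns.
Matching on t1.player_id = t2.player_id AND t1.region = t2.region. A NULL in a compared column never satisfies the condition.
- t1 row (player_id=2, region=LS): matches 1 t2 row(s) → 1 output row(s).
- t1 row (player_id=7, region=LS): no match → kept, t2 columns NULL.
- t1 row (player_id=7, region=AX): no match → kept, t2 columns NULL.
- t1 row (player_id=4, region=AX): no match → kept, t2 columns NULL.
- t1 row (player_id=4, region=LS): no match → kept, t2 columns NULL.
- t1 row (player_id=6, region=LS): no match → kept, t2 columns NULL.
- t1 row (player_id=7, region=LS): no match → kept, t2 columns NULL.
- t1 row (player_id=3, region=AX): no match → kept, t2 columns NULL.
- plus 6 unmatched t2 row(s), each kept with NULL t1 columns.
Total: 1 matched + 13 padded = 14 rows.

14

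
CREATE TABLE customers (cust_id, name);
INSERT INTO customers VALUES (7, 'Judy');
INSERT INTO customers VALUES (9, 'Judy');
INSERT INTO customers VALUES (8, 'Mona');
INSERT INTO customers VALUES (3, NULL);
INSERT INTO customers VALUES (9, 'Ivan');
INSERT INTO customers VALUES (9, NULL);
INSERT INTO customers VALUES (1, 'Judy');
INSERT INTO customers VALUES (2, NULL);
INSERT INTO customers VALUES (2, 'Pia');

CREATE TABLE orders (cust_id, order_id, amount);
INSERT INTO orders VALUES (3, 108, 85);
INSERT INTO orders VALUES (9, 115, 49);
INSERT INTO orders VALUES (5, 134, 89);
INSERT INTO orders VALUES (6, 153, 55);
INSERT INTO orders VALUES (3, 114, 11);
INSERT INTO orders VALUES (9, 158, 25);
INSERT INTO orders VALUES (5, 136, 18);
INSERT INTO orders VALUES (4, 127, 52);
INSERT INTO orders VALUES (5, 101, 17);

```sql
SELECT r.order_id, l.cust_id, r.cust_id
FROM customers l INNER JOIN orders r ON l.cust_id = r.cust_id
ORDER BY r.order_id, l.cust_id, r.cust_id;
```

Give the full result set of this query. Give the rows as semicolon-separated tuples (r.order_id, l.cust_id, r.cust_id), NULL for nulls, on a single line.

INNER JOIN keeps only pairs where the ON condition holds.
Matching on l.cust_id = r.cust_id.
- l[0] cust_id=7 → no match; dropped.
- l[1] cust_id=9 → 2 match(es) in r → 2 row(s).
- l[2] cust_id=8 → no match; dropped.
- l[3] cust_id=3 → 2 match(es) in r → 2 row(s).
- l[4] cust_id=9 → 2 match(es) in r → 2 row(s).
- l[5] cust_id=9 → 2 match(es) in r → 2 row(s).
- l[6] cust_id=1 → no match; dropped.
- l[7] cust_id=2 → no match; dropped.
- l[8] cust_id=2 → no match; dropped.
After projecting and ordering:
r.order_id | l.cust_id | r.cust_id
108 | 3 | 3
114 | 3 | 3
115 | 9 | 9
115 | 9 | 9
115 | 9 | 9
158 | 9 | 9
158 | 9 | 9
158 | 9 | 9

(108, 3, 3); (114, 3, 3); (115, 9, 9); (115, 9, 9); (115, 9, 9); (158, 9, 9); (158, 9, 9); (158, 9, 9)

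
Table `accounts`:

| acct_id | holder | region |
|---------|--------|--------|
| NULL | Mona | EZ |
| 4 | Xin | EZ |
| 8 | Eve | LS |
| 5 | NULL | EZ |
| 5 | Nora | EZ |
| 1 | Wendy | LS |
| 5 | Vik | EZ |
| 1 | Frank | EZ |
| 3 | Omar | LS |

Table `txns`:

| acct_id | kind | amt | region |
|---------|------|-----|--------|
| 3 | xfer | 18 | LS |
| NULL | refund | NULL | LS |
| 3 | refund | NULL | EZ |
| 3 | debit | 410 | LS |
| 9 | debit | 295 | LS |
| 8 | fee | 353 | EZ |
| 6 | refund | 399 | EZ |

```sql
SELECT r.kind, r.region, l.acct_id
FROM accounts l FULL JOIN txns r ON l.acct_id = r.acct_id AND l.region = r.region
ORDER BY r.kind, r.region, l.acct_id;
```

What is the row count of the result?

15

FULL OUTER JOIN keeps every row from both sides; unmatched rows get NULL for the other side's columns.
Matching on l.acct_id = r.acct_id AND l.region = r.region. A NULL in a compared column never satisfies the condition.
Matched pairs: 2; unmatched l rows kept: 8; unmatched r rows kept: 5.
Total: 2 matched + 13 padded = 15 rows.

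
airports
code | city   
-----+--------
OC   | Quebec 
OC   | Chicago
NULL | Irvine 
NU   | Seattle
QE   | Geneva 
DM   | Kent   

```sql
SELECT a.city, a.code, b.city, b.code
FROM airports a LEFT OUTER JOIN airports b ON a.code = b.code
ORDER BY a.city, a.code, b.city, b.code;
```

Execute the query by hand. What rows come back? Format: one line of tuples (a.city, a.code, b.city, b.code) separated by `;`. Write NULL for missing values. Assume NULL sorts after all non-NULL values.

(Chicago, OC, Chicago, OC); (Chicago, OC, Quebec, OC); (Geneva, QE, Geneva, QE); (Irvine, NULL, NULL, NULL); (Kent, DM, Kent, DM); (Quebec, OC, Chicago, OC); (Quebec, OC, Quebec, OC); (Seattle, NU, Seattle, NU)

LEFT JOIN keeps every row from `airports a`; unmatched rows get NULL for `airports b`'s columns.
Matching on a.code = b.code. A NULL in a compared column never satisfies the condition.
Matched pairs: 7; unmatched a rows kept: 1.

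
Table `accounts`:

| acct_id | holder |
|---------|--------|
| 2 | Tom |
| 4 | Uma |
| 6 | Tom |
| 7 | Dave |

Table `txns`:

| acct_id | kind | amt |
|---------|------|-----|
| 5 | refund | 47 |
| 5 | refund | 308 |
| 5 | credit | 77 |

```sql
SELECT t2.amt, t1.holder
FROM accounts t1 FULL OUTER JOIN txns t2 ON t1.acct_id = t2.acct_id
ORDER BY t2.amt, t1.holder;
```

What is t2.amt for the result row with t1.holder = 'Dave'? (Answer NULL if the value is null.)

NULL

FULL OUTER JOIN keeps every row from both sides; unmatched rows get NULL for the other side's columns.
Matching on t1.acct_id = t2.acct_id.
- t1[0] acct_id=2 → no match; kept with NULLs on the t2 side.
- t1[1] acct_id=4 → no match; kept with NULLs on the t2 side.
- t1[2] acct_id=6 → no match; kept with NULLs on the t2 side.
- t1[3] acct_id=7 → no match; kept with NULLs on the t2 side.
- plus 3 unmatched t2 row(s), each kept with NULL t1 columns.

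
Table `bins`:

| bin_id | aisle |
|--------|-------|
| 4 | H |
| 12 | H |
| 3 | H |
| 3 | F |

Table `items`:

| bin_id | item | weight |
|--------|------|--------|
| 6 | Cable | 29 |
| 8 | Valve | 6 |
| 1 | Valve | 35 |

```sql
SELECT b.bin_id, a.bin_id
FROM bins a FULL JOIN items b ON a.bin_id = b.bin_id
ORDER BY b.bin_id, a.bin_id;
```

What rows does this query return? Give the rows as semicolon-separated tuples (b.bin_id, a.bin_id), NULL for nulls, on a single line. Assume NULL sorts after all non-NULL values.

(1, NULL); (6, NULL); (8, NULL); (NULL, 3); (NULL, 3); (NULL, 4); (NULL, 12)

FULL OUTER JOIN keeps every row from both sides; unmatched rows get NULL for the other side's columns.
Matching on a.bin_id = b.bin_id.
- a row (bin_id=4): no match → kept, b columns NULL.
- a row (bin_id=12): no match → kept, b columns NULL.
- a row (bin_id=3): no match → kept, b columns NULL.
- a row (bin_id=3): no match → kept, b columns NULL.
- 3 row(s) from b found no a partner → padded with NULL.
After projecting and ordering:
b.bin_id | a.bin_id
1 | NULL
6 | NULL
8 | NULL
NULL | 3
NULL | 3
NULL | 4
NULL | 12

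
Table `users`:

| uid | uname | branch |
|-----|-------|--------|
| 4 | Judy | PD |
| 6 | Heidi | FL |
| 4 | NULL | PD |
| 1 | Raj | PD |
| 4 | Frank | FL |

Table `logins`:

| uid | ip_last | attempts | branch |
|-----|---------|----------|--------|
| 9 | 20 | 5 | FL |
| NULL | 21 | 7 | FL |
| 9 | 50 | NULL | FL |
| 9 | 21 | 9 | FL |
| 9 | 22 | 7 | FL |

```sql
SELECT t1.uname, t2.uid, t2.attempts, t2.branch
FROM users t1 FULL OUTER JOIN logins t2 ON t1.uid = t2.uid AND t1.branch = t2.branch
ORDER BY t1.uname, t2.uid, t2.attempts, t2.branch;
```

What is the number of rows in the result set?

10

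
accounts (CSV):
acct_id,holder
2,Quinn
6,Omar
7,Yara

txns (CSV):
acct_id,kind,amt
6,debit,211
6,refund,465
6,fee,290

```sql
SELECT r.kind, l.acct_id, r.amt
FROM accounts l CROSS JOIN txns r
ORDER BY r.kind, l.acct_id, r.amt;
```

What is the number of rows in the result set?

9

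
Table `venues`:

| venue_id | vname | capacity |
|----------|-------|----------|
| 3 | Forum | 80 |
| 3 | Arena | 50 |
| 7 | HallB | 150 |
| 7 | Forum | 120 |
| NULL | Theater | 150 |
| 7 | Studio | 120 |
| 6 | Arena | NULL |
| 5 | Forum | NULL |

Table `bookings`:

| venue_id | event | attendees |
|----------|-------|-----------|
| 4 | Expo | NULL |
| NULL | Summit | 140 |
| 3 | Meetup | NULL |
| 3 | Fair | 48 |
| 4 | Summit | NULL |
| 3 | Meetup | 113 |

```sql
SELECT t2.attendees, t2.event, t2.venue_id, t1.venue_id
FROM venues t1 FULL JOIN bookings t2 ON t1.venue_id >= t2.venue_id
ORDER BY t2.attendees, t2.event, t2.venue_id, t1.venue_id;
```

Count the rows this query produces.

33

FULL OUTER JOIN keeps every row from both sides; unmatched rows get NULL for the other side's columns.
Matching on t1.venue_id >= t2.venue_id. A NULL in a compared column never satisfies the condition.
Matched pairs: 31; unmatched t1 rows kept: 1; unmatched t2 rows kept: 1.
Total: 31 matched + 2 padded = 33 rows.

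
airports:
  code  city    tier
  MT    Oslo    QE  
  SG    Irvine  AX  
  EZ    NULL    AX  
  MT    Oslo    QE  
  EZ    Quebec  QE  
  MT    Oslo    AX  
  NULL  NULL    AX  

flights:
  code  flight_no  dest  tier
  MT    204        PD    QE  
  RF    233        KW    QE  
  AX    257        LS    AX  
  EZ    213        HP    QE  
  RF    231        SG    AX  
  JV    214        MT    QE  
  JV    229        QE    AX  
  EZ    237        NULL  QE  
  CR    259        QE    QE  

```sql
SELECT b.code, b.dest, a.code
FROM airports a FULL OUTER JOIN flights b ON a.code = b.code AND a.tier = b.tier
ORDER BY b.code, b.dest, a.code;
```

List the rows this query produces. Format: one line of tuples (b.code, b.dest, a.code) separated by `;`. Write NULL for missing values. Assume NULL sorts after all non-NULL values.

(AX, LS, NULL); (CR, QE, NULL); (EZ, HP, EZ); (EZ, NULL, EZ); (JV, MT, NULL); (JV, QE, NULL); (MT, PD, MT); (MT, PD, MT); (RF, KW, NULL); (RF, SG, NULL); (NULL, NULL, EZ); (NULL, NULL, MT); (NULL, NULL, SG); (NULL, NULL, NULL)

FULL OUTER JOIN keeps every row from both sides; unmatched rows get NULL for the other side's columns.
Matching on a.code = b.code AND a.tier = b.tier. A NULL in a compared column never satisfies the condition.
- a row (code=MT, tier=QE): matches 1 b row(s) → 1 output row(s).
- a row (code=SG, tier=AX): no match → kept, b columns NULL.
- a row (code=EZ, tier=AX): no match → kept, b columns NULL.
- a row (code=MT, tier=QE): matches 1 b row(s) → 1 output row(s).
- a row (code=EZ, tier=QE): matches 2 b row(s) → 2 output row(s).
- a row (code=MT, tier=AX): no match → kept, b columns NULL.
- a row (code=NULL, tier=AX): no match → kept, b columns NULL.
- 6 b row(s) had no a match → kept, a columns NULL.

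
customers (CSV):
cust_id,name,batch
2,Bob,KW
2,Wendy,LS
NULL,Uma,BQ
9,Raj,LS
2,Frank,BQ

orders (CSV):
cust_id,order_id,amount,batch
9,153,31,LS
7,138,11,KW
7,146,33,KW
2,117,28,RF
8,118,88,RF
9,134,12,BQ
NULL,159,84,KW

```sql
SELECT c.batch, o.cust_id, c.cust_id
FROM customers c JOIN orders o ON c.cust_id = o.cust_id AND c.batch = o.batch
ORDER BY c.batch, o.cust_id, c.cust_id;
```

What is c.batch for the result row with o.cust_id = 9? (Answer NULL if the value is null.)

LS

INNER JOIN keeps only pairs where the ON condition holds.
Matching on c.cust_id = o.cust_id AND c.batch = o.batch. A NULL in a compared column never satisfies the condition.
- cust_id=2, batch=KW: no matching o row, dropped.
- cust_id=2, batch=LS: no matching o row, dropped.
- cust_id=NULL, batch=BQ: no matching o row, dropped.
- cust_id=9, batch=LS: 1 matching o row(s), so 1 row(s) emitted.
- cust_id=2, batch=BQ: no matching o row, dropped.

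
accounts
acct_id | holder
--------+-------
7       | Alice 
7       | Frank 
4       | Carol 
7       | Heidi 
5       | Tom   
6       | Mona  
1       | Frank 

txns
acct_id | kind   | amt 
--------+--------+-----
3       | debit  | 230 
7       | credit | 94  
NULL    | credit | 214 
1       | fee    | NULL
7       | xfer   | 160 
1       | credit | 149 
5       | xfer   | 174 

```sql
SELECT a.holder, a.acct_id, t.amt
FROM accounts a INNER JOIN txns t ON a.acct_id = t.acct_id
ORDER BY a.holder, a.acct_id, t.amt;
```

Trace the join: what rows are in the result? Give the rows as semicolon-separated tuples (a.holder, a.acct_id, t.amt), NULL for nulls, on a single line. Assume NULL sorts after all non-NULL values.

INNER JOIN keeps only pairs where the ON condition holds.
Matching on a.acct_id = t.acct_id. A NULL in a compared column never satisfies the condition.
- a (acct_id=7) pairs with 2 row(s) of t.
- a (acct_id=7) pairs with 2 row(s) of t.
- a (acct_id=4) has no partner → excluded.
- a (acct_id=7) pairs with 2 row(s) of t.
- a (acct_id=5) pairs with 1 row(s) of t.
- a (acct_id=6) has no partner → excluded.
- a (acct_id=1) pairs with 2 row(s) of t.
After projecting and ordering:
a.holder | a.acct_id | t.amt
Alice | 7 | 94
Alice | 7 | 160
Frank | 1 | 149
Frank | 1 | NULL
Frank | 7 | 94
Frank | 7 | 160
Heidi | 7 | 94
Heidi | 7 | 160
Tom | 5 | 174

(Alice, 7, 94); (Alice, 7, 160); (Frank, 1, 149); (Frank, 1, NULL); (Frank, 7, 94); (Frank, 7, 160); (Heidi, 7, 94); (Heidi, 7, 160); (Tom, 5, 174)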